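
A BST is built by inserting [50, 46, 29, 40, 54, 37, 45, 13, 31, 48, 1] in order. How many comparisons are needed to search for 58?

Search path for 58: 50 -> 54
Found: False
Comparisons: 2


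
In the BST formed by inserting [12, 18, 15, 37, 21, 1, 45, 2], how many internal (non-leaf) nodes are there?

Tree built from: [12, 18, 15, 37, 21, 1, 45, 2]
Tree (level-order array): [12, 1, 18, None, 2, 15, 37, None, None, None, None, 21, 45]
Rule: An internal node has at least one child.
Per-node child counts:
  node 12: 2 child(ren)
  node 1: 1 child(ren)
  node 2: 0 child(ren)
  node 18: 2 child(ren)
  node 15: 0 child(ren)
  node 37: 2 child(ren)
  node 21: 0 child(ren)
  node 45: 0 child(ren)
Matching nodes: [12, 1, 18, 37]
Count of internal (non-leaf) nodes: 4


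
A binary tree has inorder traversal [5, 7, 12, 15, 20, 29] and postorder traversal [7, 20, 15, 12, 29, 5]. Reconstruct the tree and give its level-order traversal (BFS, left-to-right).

Inorder:   [5, 7, 12, 15, 20, 29]
Postorder: [7, 20, 15, 12, 29, 5]
Algorithm: postorder visits root last, so walk postorder right-to-left;
each value is the root of the current inorder slice — split it at that
value, recurse on the right subtree first, then the left.
Recursive splits:
  root=5; inorder splits into left=[], right=[7, 12, 15, 20, 29]
  root=29; inorder splits into left=[7, 12, 15, 20], right=[]
  root=12; inorder splits into left=[7], right=[15, 20]
  root=15; inorder splits into left=[], right=[20]
  root=20; inorder splits into left=[], right=[]
  root=7; inorder splits into left=[], right=[]
Reconstructed level-order: [5, 29, 12, 7, 15, 20]


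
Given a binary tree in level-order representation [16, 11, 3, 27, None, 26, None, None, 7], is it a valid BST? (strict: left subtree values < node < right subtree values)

Level-order array: [16, 11, 3, 27, None, 26, None, None, 7]
Validate using subtree bounds (lo, hi): at each node, require lo < value < hi,
then recurse left with hi=value and right with lo=value.
Preorder trace (stopping at first violation):
  at node 16 with bounds (-inf, +inf): OK
  at node 11 with bounds (-inf, 16): OK
  at node 27 with bounds (-inf, 11): VIOLATION
Node 27 violates its bound: not (-inf < 27 < 11).
Result: Not a valid BST


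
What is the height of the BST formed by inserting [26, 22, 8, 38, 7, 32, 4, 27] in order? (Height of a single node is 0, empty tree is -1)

Insertion order: [26, 22, 8, 38, 7, 32, 4, 27]
Tree (level-order array): [26, 22, 38, 8, None, 32, None, 7, None, 27, None, 4]
Compute height bottom-up (empty subtree = -1):
  height(4) = 1 + max(-1, -1) = 0
  height(7) = 1 + max(0, -1) = 1
  height(8) = 1 + max(1, -1) = 2
  height(22) = 1 + max(2, -1) = 3
  height(27) = 1 + max(-1, -1) = 0
  height(32) = 1 + max(0, -1) = 1
  height(38) = 1 + max(1, -1) = 2
  height(26) = 1 + max(3, 2) = 4
Height = 4


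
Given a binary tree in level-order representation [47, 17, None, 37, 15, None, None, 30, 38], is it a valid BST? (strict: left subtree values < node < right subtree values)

Level-order array: [47, 17, None, 37, 15, None, None, 30, 38]
Validate using subtree bounds (lo, hi): at each node, require lo < value < hi,
then recurse left with hi=value and right with lo=value.
Preorder trace (stopping at first violation):
  at node 47 with bounds (-inf, +inf): OK
  at node 17 with bounds (-inf, 47): OK
  at node 37 with bounds (-inf, 17): VIOLATION
Node 37 violates its bound: not (-inf < 37 < 17).
Result: Not a valid BST


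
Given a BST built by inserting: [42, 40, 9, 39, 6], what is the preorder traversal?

Tree insertion order: [42, 40, 9, 39, 6]
Tree (level-order array): [42, 40, None, 9, None, 6, 39]
Preorder traversal: [42, 40, 9, 6, 39]


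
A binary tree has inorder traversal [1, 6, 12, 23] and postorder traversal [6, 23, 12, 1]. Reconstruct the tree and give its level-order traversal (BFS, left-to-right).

Inorder:   [1, 6, 12, 23]
Postorder: [6, 23, 12, 1]
Algorithm: postorder visits root last, so walk postorder right-to-left;
each value is the root of the current inorder slice — split it at that
value, recurse on the right subtree first, then the left.
Recursive splits:
  root=1; inorder splits into left=[], right=[6, 12, 23]
  root=12; inorder splits into left=[6], right=[23]
  root=23; inorder splits into left=[], right=[]
  root=6; inorder splits into left=[], right=[]
Reconstructed level-order: [1, 12, 6, 23]


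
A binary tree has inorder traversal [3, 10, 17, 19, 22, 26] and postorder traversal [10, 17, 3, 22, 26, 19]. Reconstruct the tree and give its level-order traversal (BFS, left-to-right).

Inorder:   [3, 10, 17, 19, 22, 26]
Postorder: [10, 17, 3, 22, 26, 19]
Algorithm: postorder visits root last, so walk postorder right-to-left;
each value is the root of the current inorder slice — split it at that
value, recurse on the right subtree first, then the left.
Recursive splits:
  root=19; inorder splits into left=[3, 10, 17], right=[22, 26]
  root=26; inorder splits into left=[22], right=[]
  root=22; inorder splits into left=[], right=[]
  root=3; inorder splits into left=[], right=[10, 17]
  root=17; inorder splits into left=[10], right=[]
  root=10; inorder splits into left=[], right=[]
Reconstructed level-order: [19, 3, 26, 17, 22, 10]


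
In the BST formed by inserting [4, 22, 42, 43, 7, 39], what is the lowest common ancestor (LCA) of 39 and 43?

Tree insertion order: [4, 22, 42, 43, 7, 39]
Tree (level-order array): [4, None, 22, 7, 42, None, None, 39, 43]
In a BST, the LCA of p=39, q=43 is the first node v on the
root-to-leaf path with p <= v <= q (go left if both < v, right if both > v).
Walk from root:
  at 4: both 39 and 43 > 4, go right
  at 22: both 39 and 43 > 22, go right
  at 42: 39 <= 42 <= 43, this is the LCA
LCA = 42


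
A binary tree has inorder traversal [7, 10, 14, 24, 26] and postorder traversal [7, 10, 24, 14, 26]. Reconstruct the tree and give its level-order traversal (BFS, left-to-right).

Inorder:   [7, 10, 14, 24, 26]
Postorder: [7, 10, 24, 14, 26]
Algorithm: postorder visits root last, so walk postorder right-to-left;
each value is the root of the current inorder slice — split it at that
value, recurse on the right subtree first, then the left.
Recursive splits:
  root=26; inorder splits into left=[7, 10, 14, 24], right=[]
  root=14; inorder splits into left=[7, 10], right=[24]
  root=24; inorder splits into left=[], right=[]
  root=10; inorder splits into left=[7], right=[]
  root=7; inorder splits into left=[], right=[]
Reconstructed level-order: [26, 14, 10, 24, 7]


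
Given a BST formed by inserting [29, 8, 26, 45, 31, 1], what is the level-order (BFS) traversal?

Tree insertion order: [29, 8, 26, 45, 31, 1]
Tree (level-order array): [29, 8, 45, 1, 26, 31]
BFS from the root, enqueuing left then right child of each popped node:
  queue [29] -> pop 29, enqueue [8, 45], visited so far: [29]
  queue [8, 45] -> pop 8, enqueue [1, 26], visited so far: [29, 8]
  queue [45, 1, 26] -> pop 45, enqueue [31], visited so far: [29, 8, 45]
  queue [1, 26, 31] -> pop 1, enqueue [none], visited so far: [29, 8, 45, 1]
  queue [26, 31] -> pop 26, enqueue [none], visited so far: [29, 8, 45, 1, 26]
  queue [31] -> pop 31, enqueue [none], visited so far: [29, 8, 45, 1, 26, 31]
Result: [29, 8, 45, 1, 26, 31]


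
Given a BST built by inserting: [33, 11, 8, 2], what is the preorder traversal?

Tree insertion order: [33, 11, 8, 2]
Tree (level-order array): [33, 11, None, 8, None, 2]
Preorder traversal: [33, 11, 8, 2]


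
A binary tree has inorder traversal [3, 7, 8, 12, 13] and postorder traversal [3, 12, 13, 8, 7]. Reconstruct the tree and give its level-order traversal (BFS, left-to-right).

Inorder:   [3, 7, 8, 12, 13]
Postorder: [3, 12, 13, 8, 7]
Algorithm: postorder visits root last, so walk postorder right-to-left;
each value is the root of the current inorder slice — split it at that
value, recurse on the right subtree first, then the left.
Recursive splits:
  root=7; inorder splits into left=[3], right=[8, 12, 13]
  root=8; inorder splits into left=[], right=[12, 13]
  root=13; inorder splits into left=[12], right=[]
  root=12; inorder splits into left=[], right=[]
  root=3; inorder splits into left=[], right=[]
Reconstructed level-order: [7, 3, 8, 13, 12]


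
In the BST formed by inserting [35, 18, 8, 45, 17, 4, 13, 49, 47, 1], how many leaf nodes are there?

Tree built from: [35, 18, 8, 45, 17, 4, 13, 49, 47, 1]
Tree (level-order array): [35, 18, 45, 8, None, None, 49, 4, 17, 47, None, 1, None, 13]
Rule: A leaf has 0 children.
Per-node child counts:
  node 35: 2 child(ren)
  node 18: 1 child(ren)
  node 8: 2 child(ren)
  node 4: 1 child(ren)
  node 1: 0 child(ren)
  node 17: 1 child(ren)
  node 13: 0 child(ren)
  node 45: 1 child(ren)
  node 49: 1 child(ren)
  node 47: 0 child(ren)
Matching nodes: [1, 13, 47]
Count of leaf nodes: 3


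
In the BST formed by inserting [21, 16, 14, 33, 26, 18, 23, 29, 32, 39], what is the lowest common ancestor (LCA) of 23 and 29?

Tree insertion order: [21, 16, 14, 33, 26, 18, 23, 29, 32, 39]
Tree (level-order array): [21, 16, 33, 14, 18, 26, 39, None, None, None, None, 23, 29, None, None, None, None, None, 32]
In a BST, the LCA of p=23, q=29 is the first node v on the
root-to-leaf path with p <= v <= q (go left if both < v, right if both > v).
Walk from root:
  at 21: both 23 and 29 > 21, go right
  at 33: both 23 and 29 < 33, go left
  at 26: 23 <= 26 <= 29, this is the LCA
LCA = 26


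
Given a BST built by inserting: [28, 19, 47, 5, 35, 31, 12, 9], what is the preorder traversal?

Tree insertion order: [28, 19, 47, 5, 35, 31, 12, 9]
Tree (level-order array): [28, 19, 47, 5, None, 35, None, None, 12, 31, None, 9]
Preorder traversal: [28, 19, 5, 12, 9, 47, 35, 31]


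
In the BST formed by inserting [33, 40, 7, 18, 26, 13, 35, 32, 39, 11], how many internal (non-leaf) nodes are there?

Tree built from: [33, 40, 7, 18, 26, 13, 35, 32, 39, 11]
Tree (level-order array): [33, 7, 40, None, 18, 35, None, 13, 26, None, 39, 11, None, None, 32]
Rule: An internal node has at least one child.
Per-node child counts:
  node 33: 2 child(ren)
  node 7: 1 child(ren)
  node 18: 2 child(ren)
  node 13: 1 child(ren)
  node 11: 0 child(ren)
  node 26: 1 child(ren)
  node 32: 0 child(ren)
  node 40: 1 child(ren)
  node 35: 1 child(ren)
  node 39: 0 child(ren)
Matching nodes: [33, 7, 18, 13, 26, 40, 35]
Count of internal (non-leaf) nodes: 7


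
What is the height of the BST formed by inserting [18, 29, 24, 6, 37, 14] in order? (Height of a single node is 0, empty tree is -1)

Insertion order: [18, 29, 24, 6, 37, 14]
Tree (level-order array): [18, 6, 29, None, 14, 24, 37]
Compute height bottom-up (empty subtree = -1):
  height(14) = 1 + max(-1, -1) = 0
  height(6) = 1 + max(-1, 0) = 1
  height(24) = 1 + max(-1, -1) = 0
  height(37) = 1 + max(-1, -1) = 0
  height(29) = 1 + max(0, 0) = 1
  height(18) = 1 + max(1, 1) = 2
Height = 2


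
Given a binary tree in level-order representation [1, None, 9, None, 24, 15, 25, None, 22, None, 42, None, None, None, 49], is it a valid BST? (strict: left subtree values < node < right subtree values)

Level-order array: [1, None, 9, None, 24, 15, 25, None, 22, None, 42, None, None, None, 49]
Validate using subtree bounds (lo, hi): at each node, require lo < value < hi,
then recurse left with hi=value and right with lo=value.
Preorder trace (stopping at first violation):
  at node 1 with bounds (-inf, +inf): OK
  at node 9 with bounds (1, +inf): OK
  at node 24 with bounds (9, +inf): OK
  at node 15 with bounds (9, 24): OK
  at node 22 with bounds (15, 24): OK
  at node 25 with bounds (24, +inf): OK
  at node 42 with bounds (25, +inf): OK
  at node 49 with bounds (42, +inf): OK
No violation found at any node.
Result: Valid BST


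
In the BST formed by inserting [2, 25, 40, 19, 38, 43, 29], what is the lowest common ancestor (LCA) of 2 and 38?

Tree insertion order: [2, 25, 40, 19, 38, 43, 29]
Tree (level-order array): [2, None, 25, 19, 40, None, None, 38, 43, 29]
In a BST, the LCA of p=2, q=38 is the first node v on the
root-to-leaf path with p <= v <= q (go left if both < v, right if both > v).
Walk from root:
  at 2: 2 <= 2 <= 38, this is the LCA
LCA = 2


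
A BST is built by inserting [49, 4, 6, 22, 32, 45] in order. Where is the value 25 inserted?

Starting tree (level order): [49, 4, None, None, 6, None, 22, None, 32, None, 45]
Insertion path: 49 -> 4 -> 6 -> 22 -> 32
Result: insert 25 as left child of 32
Final tree (level order): [49, 4, None, None, 6, None, 22, None, 32, 25, 45]


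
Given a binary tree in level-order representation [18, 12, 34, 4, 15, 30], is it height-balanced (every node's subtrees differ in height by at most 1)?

Tree (level-order array): [18, 12, 34, 4, 15, 30]
Definition: a tree is height-balanced if, at every node, |h(left) - h(right)| <= 1 (empty subtree has height -1).
Bottom-up per-node check:
  node 4: h_left=-1, h_right=-1, diff=0 [OK], height=0
  node 15: h_left=-1, h_right=-1, diff=0 [OK], height=0
  node 12: h_left=0, h_right=0, diff=0 [OK], height=1
  node 30: h_left=-1, h_right=-1, diff=0 [OK], height=0
  node 34: h_left=0, h_right=-1, diff=1 [OK], height=1
  node 18: h_left=1, h_right=1, diff=0 [OK], height=2
All nodes satisfy the balance condition.
Result: Balanced


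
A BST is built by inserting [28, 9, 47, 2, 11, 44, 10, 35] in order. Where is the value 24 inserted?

Starting tree (level order): [28, 9, 47, 2, 11, 44, None, None, None, 10, None, 35]
Insertion path: 28 -> 9 -> 11
Result: insert 24 as right child of 11
Final tree (level order): [28, 9, 47, 2, 11, 44, None, None, None, 10, 24, 35]


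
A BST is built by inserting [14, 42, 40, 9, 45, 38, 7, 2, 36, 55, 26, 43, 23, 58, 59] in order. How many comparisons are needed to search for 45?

Search path for 45: 14 -> 42 -> 45
Found: True
Comparisons: 3


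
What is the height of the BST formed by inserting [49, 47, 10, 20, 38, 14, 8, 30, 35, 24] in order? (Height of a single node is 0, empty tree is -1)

Insertion order: [49, 47, 10, 20, 38, 14, 8, 30, 35, 24]
Tree (level-order array): [49, 47, None, 10, None, 8, 20, None, None, 14, 38, None, None, 30, None, 24, 35]
Compute height bottom-up (empty subtree = -1):
  height(8) = 1 + max(-1, -1) = 0
  height(14) = 1 + max(-1, -1) = 0
  height(24) = 1 + max(-1, -1) = 0
  height(35) = 1 + max(-1, -1) = 0
  height(30) = 1 + max(0, 0) = 1
  height(38) = 1 + max(1, -1) = 2
  height(20) = 1 + max(0, 2) = 3
  height(10) = 1 + max(0, 3) = 4
  height(47) = 1 + max(4, -1) = 5
  height(49) = 1 + max(5, -1) = 6
Height = 6


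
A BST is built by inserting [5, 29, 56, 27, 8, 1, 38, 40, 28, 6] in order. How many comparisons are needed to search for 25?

Search path for 25: 5 -> 29 -> 27 -> 8
Found: False
Comparisons: 4


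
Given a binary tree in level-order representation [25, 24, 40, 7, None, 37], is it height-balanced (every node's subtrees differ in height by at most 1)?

Tree (level-order array): [25, 24, 40, 7, None, 37]
Definition: a tree is height-balanced if, at every node, |h(left) - h(right)| <= 1 (empty subtree has height -1).
Bottom-up per-node check:
  node 7: h_left=-1, h_right=-1, diff=0 [OK], height=0
  node 24: h_left=0, h_right=-1, diff=1 [OK], height=1
  node 37: h_left=-1, h_right=-1, diff=0 [OK], height=0
  node 40: h_left=0, h_right=-1, diff=1 [OK], height=1
  node 25: h_left=1, h_right=1, diff=0 [OK], height=2
All nodes satisfy the balance condition.
Result: Balanced


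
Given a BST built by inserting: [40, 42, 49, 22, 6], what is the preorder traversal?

Tree insertion order: [40, 42, 49, 22, 6]
Tree (level-order array): [40, 22, 42, 6, None, None, 49]
Preorder traversal: [40, 22, 6, 42, 49]


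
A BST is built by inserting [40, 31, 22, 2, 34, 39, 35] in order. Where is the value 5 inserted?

Starting tree (level order): [40, 31, None, 22, 34, 2, None, None, 39, None, None, 35]
Insertion path: 40 -> 31 -> 22 -> 2
Result: insert 5 as right child of 2
Final tree (level order): [40, 31, None, 22, 34, 2, None, None, 39, None, 5, 35]


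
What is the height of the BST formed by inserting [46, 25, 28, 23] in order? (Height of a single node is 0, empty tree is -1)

Insertion order: [46, 25, 28, 23]
Tree (level-order array): [46, 25, None, 23, 28]
Compute height bottom-up (empty subtree = -1):
  height(23) = 1 + max(-1, -1) = 0
  height(28) = 1 + max(-1, -1) = 0
  height(25) = 1 + max(0, 0) = 1
  height(46) = 1 + max(1, -1) = 2
Height = 2


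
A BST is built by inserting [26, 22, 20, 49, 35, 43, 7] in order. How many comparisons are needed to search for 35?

Search path for 35: 26 -> 49 -> 35
Found: True
Comparisons: 3


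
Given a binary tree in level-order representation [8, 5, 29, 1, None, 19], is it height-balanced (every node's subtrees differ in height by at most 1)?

Tree (level-order array): [8, 5, 29, 1, None, 19]
Definition: a tree is height-balanced if, at every node, |h(left) - h(right)| <= 1 (empty subtree has height -1).
Bottom-up per-node check:
  node 1: h_left=-1, h_right=-1, diff=0 [OK], height=0
  node 5: h_left=0, h_right=-1, diff=1 [OK], height=1
  node 19: h_left=-1, h_right=-1, diff=0 [OK], height=0
  node 29: h_left=0, h_right=-1, diff=1 [OK], height=1
  node 8: h_left=1, h_right=1, diff=0 [OK], height=2
All nodes satisfy the balance condition.
Result: Balanced


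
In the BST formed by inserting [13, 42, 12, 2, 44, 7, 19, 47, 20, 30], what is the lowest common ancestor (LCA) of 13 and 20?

Tree insertion order: [13, 42, 12, 2, 44, 7, 19, 47, 20, 30]
Tree (level-order array): [13, 12, 42, 2, None, 19, 44, None, 7, None, 20, None, 47, None, None, None, 30]
In a BST, the LCA of p=13, q=20 is the first node v on the
root-to-leaf path with p <= v <= q (go left if both < v, right if both > v).
Walk from root:
  at 13: 13 <= 13 <= 20, this is the LCA
LCA = 13


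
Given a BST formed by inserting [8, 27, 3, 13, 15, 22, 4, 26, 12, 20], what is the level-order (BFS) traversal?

Tree insertion order: [8, 27, 3, 13, 15, 22, 4, 26, 12, 20]
Tree (level-order array): [8, 3, 27, None, 4, 13, None, None, None, 12, 15, None, None, None, 22, 20, 26]
BFS from the root, enqueuing left then right child of each popped node:
  queue [8] -> pop 8, enqueue [3, 27], visited so far: [8]
  queue [3, 27] -> pop 3, enqueue [4], visited so far: [8, 3]
  queue [27, 4] -> pop 27, enqueue [13], visited so far: [8, 3, 27]
  queue [4, 13] -> pop 4, enqueue [none], visited so far: [8, 3, 27, 4]
  queue [13] -> pop 13, enqueue [12, 15], visited so far: [8, 3, 27, 4, 13]
  queue [12, 15] -> pop 12, enqueue [none], visited so far: [8, 3, 27, 4, 13, 12]
  queue [15] -> pop 15, enqueue [22], visited so far: [8, 3, 27, 4, 13, 12, 15]
  queue [22] -> pop 22, enqueue [20, 26], visited so far: [8, 3, 27, 4, 13, 12, 15, 22]
  queue [20, 26] -> pop 20, enqueue [none], visited so far: [8, 3, 27, 4, 13, 12, 15, 22, 20]
  queue [26] -> pop 26, enqueue [none], visited so far: [8, 3, 27, 4, 13, 12, 15, 22, 20, 26]
Result: [8, 3, 27, 4, 13, 12, 15, 22, 20, 26]


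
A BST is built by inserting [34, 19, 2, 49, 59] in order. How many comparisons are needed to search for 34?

Search path for 34: 34
Found: True
Comparisons: 1


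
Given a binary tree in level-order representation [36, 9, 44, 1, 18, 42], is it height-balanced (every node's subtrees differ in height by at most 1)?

Tree (level-order array): [36, 9, 44, 1, 18, 42]
Definition: a tree is height-balanced if, at every node, |h(left) - h(right)| <= 1 (empty subtree has height -1).
Bottom-up per-node check:
  node 1: h_left=-1, h_right=-1, diff=0 [OK], height=0
  node 18: h_left=-1, h_right=-1, diff=0 [OK], height=0
  node 9: h_left=0, h_right=0, diff=0 [OK], height=1
  node 42: h_left=-1, h_right=-1, diff=0 [OK], height=0
  node 44: h_left=0, h_right=-1, diff=1 [OK], height=1
  node 36: h_left=1, h_right=1, diff=0 [OK], height=2
All nodes satisfy the balance condition.
Result: Balanced


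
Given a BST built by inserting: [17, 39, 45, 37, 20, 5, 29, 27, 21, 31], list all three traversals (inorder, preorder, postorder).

Tree insertion order: [17, 39, 45, 37, 20, 5, 29, 27, 21, 31]
Tree (level-order array): [17, 5, 39, None, None, 37, 45, 20, None, None, None, None, 29, 27, 31, 21]
Inorder (L, root, R): [5, 17, 20, 21, 27, 29, 31, 37, 39, 45]
Preorder (root, L, R): [17, 5, 39, 37, 20, 29, 27, 21, 31, 45]
Postorder (L, R, root): [5, 21, 27, 31, 29, 20, 37, 45, 39, 17]


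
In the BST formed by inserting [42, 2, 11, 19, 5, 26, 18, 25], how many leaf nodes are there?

Tree built from: [42, 2, 11, 19, 5, 26, 18, 25]
Tree (level-order array): [42, 2, None, None, 11, 5, 19, None, None, 18, 26, None, None, 25]
Rule: A leaf has 0 children.
Per-node child counts:
  node 42: 1 child(ren)
  node 2: 1 child(ren)
  node 11: 2 child(ren)
  node 5: 0 child(ren)
  node 19: 2 child(ren)
  node 18: 0 child(ren)
  node 26: 1 child(ren)
  node 25: 0 child(ren)
Matching nodes: [5, 18, 25]
Count of leaf nodes: 3


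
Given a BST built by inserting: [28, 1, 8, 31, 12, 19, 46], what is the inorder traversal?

Tree insertion order: [28, 1, 8, 31, 12, 19, 46]
Tree (level-order array): [28, 1, 31, None, 8, None, 46, None, 12, None, None, None, 19]
Inorder traversal: [1, 8, 12, 19, 28, 31, 46]


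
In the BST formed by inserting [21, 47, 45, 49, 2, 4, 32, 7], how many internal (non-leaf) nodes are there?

Tree built from: [21, 47, 45, 49, 2, 4, 32, 7]
Tree (level-order array): [21, 2, 47, None, 4, 45, 49, None, 7, 32]
Rule: An internal node has at least one child.
Per-node child counts:
  node 21: 2 child(ren)
  node 2: 1 child(ren)
  node 4: 1 child(ren)
  node 7: 0 child(ren)
  node 47: 2 child(ren)
  node 45: 1 child(ren)
  node 32: 0 child(ren)
  node 49: 0 child(ren)
Matching nodes: [21, 2, 4, 47, 45]
Count of internal (non-leaf) nodes: 5


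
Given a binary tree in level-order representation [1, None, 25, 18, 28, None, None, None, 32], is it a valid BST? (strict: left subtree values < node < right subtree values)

Level-order array: [1, None, 25, 18, 28, None, None, None, 32]
Validate using subtree bounds (lo, hi): at each node, require lo < value < hi,
then recurse left with hi=value and right with lo=value.
Preorder trace (stopping at first violation):
  at node 1 with bounds (-inf, +inf): OK
  at node 25 with bounds (1, +inf): OK
  at node 18 with bounds (1, 25): OK
  at node 28 with bounds (25, +inf): OK
  at node 32 with bounds (28, +inf): OK
No violation found at any node.
Result: Valid BST


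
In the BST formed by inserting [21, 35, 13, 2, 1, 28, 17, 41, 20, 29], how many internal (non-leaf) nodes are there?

Tree built from: [21, 35, 13, 2, 1, 28, 17, 41, 20, 29]
Tree (level-order array): [21, 13, 35, 2, 17, 28, 41, 1, None, None, 20, None, 29]
Rule: An internal node has at least one child.
Per-node child counts:
  node 21: 2 child(ren)
  node 13: 2 child(ren)
  node 2: 1 child(ren)
  node 1: 0 child(ren)
  node 17: 1 child(ren)
  node 20: 0 child(ren)
  node 35: 2 child(ren)
  node 28: 1 child(ren)
  node 29: 0 child(ren)
  node 41: 0 child(ren)
Matching nodes: [21, 13, 2, 17, 35, 28]
Count of internal (non-leaf) nodes: 6


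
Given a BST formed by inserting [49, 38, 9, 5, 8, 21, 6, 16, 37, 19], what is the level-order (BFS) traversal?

Tree insertion order: [49, 38, 9, 5, 8, 21, 6, 16, 37, 19]
Tree (level-order array): [49, 38, None, 9, None, 5, 21, None, 8, 16, 37, 6, None, None, 19]
BFS from the root, enqueuing left then right child of each popped node:
  queue [49] -> pop 49, enqueue [38], visited so far: [49]
  queue [38] -> pop 38, enqueue [9], visited so far: [49, 38]
  queue [9] -> pop 9, enqueue [5, 21], visited so far: [49, 38, 9]
  queue [5, 21] -> pop 5, enqueue [8], visited so far: [49, 38, 9, 5]
  queue [21, 8] -> pop 21, enqueue [16, 37], visited so far: [49, 38, 9, 5, 21]
  queue [8, 16, 37] -> pop 8, enqueue [6], visited so far: [49, 38, 9, 5, 21, 8]
  queue [16, 37, 6] -> pop 16, enqueue [19], visited so far: [49, 38, 9, 5, 21, 8, 16]
  queue [37, 6, 19] -> pop 37, enqueue [none], visited so far: [49, 38, 9, 5, 21, 8, 16, 37]
  queue [6, 19] -> pop 6, enqueue [none], visited so far: [49, 38, 9, 5, 21, 8, 16, 37, 6]
  queue [19] -> pop 19, enqueue [none], visited so far: [49, 38, 9, 5, 21, 8, 16, 37, 6, 19]
Result: [49, 38, 9, 5, 21, 8, 16, 37, 6, 19]


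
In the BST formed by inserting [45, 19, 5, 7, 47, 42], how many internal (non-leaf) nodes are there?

Tree built from: [45, 19, 5, 7, 47, 42]
Tree (level-order array): [45, 19, 47, 5, 42, None, None, None, 7]
Rule: An internal node has at least one child.
Per-node child counts:
  node 45: 2 child(ren)
  node 19: 2 child(ren)
  node 5: 1 child(ren)
  node 7: 0 child(ren)
  node 42: 0 child(ren)
  node 47: 0 child(ren)
Matching nodes: [45, 19, 5]
Count of internal (non-leaf) nodes: 3


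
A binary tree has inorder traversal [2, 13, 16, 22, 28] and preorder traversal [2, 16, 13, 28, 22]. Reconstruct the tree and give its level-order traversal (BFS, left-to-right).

Inorder:  [2, 13, 16, 22, 28]
Preorder: [2, 16, 13, 28, 22]
Algorithm: preorder visits root first, so consume preorder in order;
for each root, split the current inorder slice at that value into
left-subtree inorder and right-subtree inorder, then recurse.
Recursive splits:
  root=2; inorder splits into left=[], right=[13, 16, 22, 28]
  root=16; inorder splits into left=[13], right=[22, 28]
  root=13; inorder splits into left=[], right=[]
  root=28; inorder splits into left=[22], right=[]
  root=22; inorder splits into left=[], right=[]
Reconstructed level-order: [2, 16, 13, 28, 22]


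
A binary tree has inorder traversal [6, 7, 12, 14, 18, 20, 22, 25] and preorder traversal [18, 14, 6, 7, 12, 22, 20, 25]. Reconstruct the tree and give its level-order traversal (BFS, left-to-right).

Inorder:  [6, 7, 12, 14, 18, 20, 22, 25]
Preorder: [18, 14, 6, 7, 12, 22, 20, 25]
Algorithm: preorder visits root first, so consume preorder in order;
for each root, split the current inorder slice at that value into
left-subtree inorder and right-subtree inorder, then recurse.
Recursive splits:
  root=18; inorder splits into left=[6, 7, 12, 14], right=[20, 22, 25]
  root=14; inorder splits into left=[6, 7, 12], right=[]
  root=6; inorder splits into left=[], right=[7, 12]
  root=7; inorder splits into left=[], right=[12]
  root=12; inorder splits into left=[], right=[]
  root=22; inorder splits into left=[20], right=[25]
  root=20; inorder splits into left=[], right=[]
  root=25; inorder splits into left=[], right=[]
Reconstructed level-order: [18, 14, 22, 6, 20, 25, 7, 12]


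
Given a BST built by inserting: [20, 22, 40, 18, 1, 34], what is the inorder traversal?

Tree insertion order: [20, 22, 40, 18, 1, 34]
Tree (level-order array): [20, 18, 22, 1, None, None, 40, None, None, 34]
Inorder traversal: [1, 18, 20, 22, 34, 40]


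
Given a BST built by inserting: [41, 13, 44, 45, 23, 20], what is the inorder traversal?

Tree insertion order: [41, 13, 44, 45, 23, 20]
Tree (level-order array): [41, 13, 44, None, 23, None, 45, 20]
Inorder traversal: [13, 20, 23, 41, 44, 45]


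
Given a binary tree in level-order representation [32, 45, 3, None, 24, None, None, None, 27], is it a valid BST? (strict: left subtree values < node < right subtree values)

Level-order array: [32, 45, 3, None, 24, None, None, None, 27]
Validate using subtree bounds (lo, hi): at each node, require lo < value < hi,
then recurse left with hi=value and right with lo=value.
Preorder trace (stopping at first violation):
  at node 32 with bounds (-inf, +inf): OK
  at node 45 with bounds (-inf, 32): VIOLATION
Node 45 violates its bound: not (-inf < 45 < 32).
Result: Not a valid BST


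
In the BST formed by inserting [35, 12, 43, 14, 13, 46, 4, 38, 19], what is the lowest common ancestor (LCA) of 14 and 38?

Tree insertion order: [35, 12, 43, 14, 13, 46, 4, 38, 19]
Tree (level-order array): [35, 12, 43, 4, 14, 38, 46, None, None, 13, 19]
In a BST, the LCA of p=14, q=38 is the first node v on the
root-to-leaf path with p <= v <= q (go left if both < v, right if both > v).
Walk from root:
  at 35: 14 <= 35 <= 38, this is the LCA
LCA = 35


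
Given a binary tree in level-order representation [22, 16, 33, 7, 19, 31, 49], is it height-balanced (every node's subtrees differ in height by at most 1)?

Tree (level-order array): [22, 16, 33, 7, 19, 31, 49]
Definition: a tree is height-balanced if, at every node, |h(left) - h(right)| <= 1 (empty subtree has height -1).
Bottom-up per-node check:
  node 7: h_left=-1, h_right=-1, diff=0 [OK], height=0
  node 19: h_left=-1, h_right=-1, diff=0 [OK], height=0
  node 16: h_left=0, h_right=0, diff=0 [OK], height=1
  node 31: h_left=-1, h_right=-1, diff=0 [OK], height=0
  node 49: h_left=-1, h_right=-1, diff=0 [OK], height=0
  node 33: h_left=0, h_right=0, diff=0 [OK], height=1
  node 22: h_left=1, h_right=1, diff=0 [OK], height=2
All nodes satisfy the balance condition.
Result: Balanced


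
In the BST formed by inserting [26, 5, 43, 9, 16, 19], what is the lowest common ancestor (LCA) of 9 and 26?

Tree insertion order: [26, 5, 43, 9, 16, 19]
Tree (level-order array): [26, 5, 43, None, 9, None, None, None, 16, None, 19]
In a BST, the LCA of p=9, q=26 is the first node v on the
root-to-leaf path with p <= v <= q (go left if both < v, right if both > v).
Walk from root:
  at 26: 9 <= 26 <= 26, this is the LCA
LCA = 26


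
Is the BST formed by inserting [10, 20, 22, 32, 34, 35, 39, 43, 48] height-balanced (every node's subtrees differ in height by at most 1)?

Tree (level-order array): [10, None, 20, None, 22, None, 32, None, 34, None, 35, None, 39, None, 43, None, 48]
Definition: a tree is height-balanced if, at every node, |h(left) - h(right)| <= 1 (empty subtree has height -1).
Bottom-up per-node check:
  node 48: h_left=-1, h_right=-1, diff=0 [OK], height=0
  node 43: h_left=-1, h_right=0, diff=1 [OK], height=1
  node 39: h_left=-1, h_right=1, diff=2 [FAIL (|-1-1|=2 > 1)], height=2
  node 35: h_left=-1, h_right=2, diff=3 [FAIL (|-1-2|=3 > 1)], height=3
  node 34: h_left=-1, h_right=3, diff=4 [FAIL (|-1-3|=4 > 1)], height=4
  node 32: h_left=-1, h_right=4, diff=5 [FAIL (|-1-4|=5 > 1)], height=5
  node 22: h_left=-1, h_right=5, diff=6 [FAIL (|-1-5|=6 > 1)], height=6
  node 20: h_left=-1, h_right=6, diff=7 [FAIL (|-1-6|=7 > 1)], height=7
  node 10: h_left=-1, h_right=7, diff=8 [FAIL (|-1-7|=8 > 1)], height=8
Node 39 violates the condition: |-1 - 1| = 2 > 1.
Result: Not balanced


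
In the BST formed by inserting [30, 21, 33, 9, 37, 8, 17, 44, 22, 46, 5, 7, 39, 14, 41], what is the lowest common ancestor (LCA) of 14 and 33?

Tree insertion order: [30, 21, 33, 9, 37, 8, 17, 44, 22, 46, 5, 7, 39, 14, 41]
Tree (level-order array): [30, 21, 33, 9, 22, None, 37, 8, 17, None, None, None, 44, 5, None, 14, None, 39, 46, None, 7, None, None, None, 41]
In a BST, the LCA of p=14, q=33 is the first node v on the
root-to-leaf path with p <= v <= q (go left if both < v, right if both > v).
Walk from root:
  at 30: 14 <= 30 <= 33, this is the LCA
LCA = 30


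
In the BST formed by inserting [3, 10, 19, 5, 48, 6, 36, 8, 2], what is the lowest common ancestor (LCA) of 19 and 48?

Tree insertion order: [3, 10, 19, 5, 48, 6, 36, 8, 2]
Tree (level-order array): [3, 2, 10, None, None, 5, 19, None, 6, None, 48, None, 8, 36]
In a BST, the LCA of p=19, q=48 is the first node v on the
root-to-leaf path with p <= v <= q (go left if both < v, right if both > v).
Walk from root:
  at 3: both 19 and 48 > 3, go right
  at 10: both 19 and 48 > 10, go right
  at 19: 19 <= 19 <= 48, this is the LCA
LCA = 19


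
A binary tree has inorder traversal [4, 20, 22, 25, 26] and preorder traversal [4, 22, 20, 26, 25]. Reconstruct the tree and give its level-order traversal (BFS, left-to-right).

Inorder:  [4, 20, 22, 25, 26]
Preorder: [4, 22, 20, 26, 25]
Algorithm: preorder visits root first, so consume preorder in order;
for each root, split the current inorder slice at that value into
left-subtree inorder and right-subtree inorder, then recurse.
Recursive splits:
  root=4; inorder splits into left=[], right=[20, 22, 25, 26]
  root=22; inorder splits into left=[20], right=[25, 26]
  root=20; inorder splits into left=[], right=[]
  root=26; inorder splits into left=[25], right=[]
  root=25; inorder splits into left=[], right=[]
Reconstructed level-order: [4, 22, 20, 26, 25]


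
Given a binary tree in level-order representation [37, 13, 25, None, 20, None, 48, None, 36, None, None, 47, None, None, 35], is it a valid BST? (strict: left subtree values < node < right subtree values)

Level-order array: [37, 13, 25, None, 20, None, 48, None, 36, None, None, 47, None, None, 35]
Validate using subtree bounds (lo, hi): at each node, require lo < value < hi,
then recurse left with hi=value and right with lo=value.
Preorder trace (stopping at first violation):
  at node 37 with bounds (-inf, +inf): OK
  at node 13 with bounds (-inf, 37): OK
  at node 20 with bounds (13, 37): OK
  at node 36 with bounds (20, 37): OK
  at node 47 with bounds (20, 36): VIOLATION
Node 47 violates its bound: not (20 < 47 < 36).
Result: Not a valid BST


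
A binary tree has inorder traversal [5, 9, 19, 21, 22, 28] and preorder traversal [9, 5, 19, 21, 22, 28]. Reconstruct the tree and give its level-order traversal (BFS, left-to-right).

Inorder:  [5, 9, 19, 21, 22, 28]
Preorder: [9, 5, 19, 21, 22, 28]
Algorithm: preorder visits root first, so consume preorder in order;
for each root, split the current inorder slice at that value into
left-subtree inorder and right-subtree inorder, then recurse.
Recursive splits:
  root=9; inorder splits into left=[5], right=[19, 21, 22, 28]
  root=5; inorder splits into left=[], right=[]
  root=19; inorder splits into left=[], right=[21, 22, 28]
  root=21; inorder splits into left=[], right=[22, 28]
  root=22; inorder splits into left=[], right=[28]
  root=28; inorder splits into left=[], right=[]
Reconstructed level-order: [9, 5, 19, 21, 22, 28]


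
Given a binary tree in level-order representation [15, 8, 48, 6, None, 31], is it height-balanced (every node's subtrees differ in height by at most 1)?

Tree (level-order array): [15, 8, 48, 6, None, 31]
Definition: a tree is height-balanced if, at every node, |h(left) - h(right)| <= 1 (empty subtree has height -1).
Bottom-up per-node check:
  node 6: h_left=-1, h_right=-1, diff=0 [OK], height=0
  node 8: h_left=0, h_right=-1, diff=1 [OK], height=1
  node 31: h_left=-1, h_right=-1, diff=0 [OK], height=0
  node 48: h_left=0, h_right=-1, diff=1 [OK], height=1
  node 15: h_left=1, h_right=1, diff=0 [OK], height=2
All nodes satisfy the balance condition.
Result: Balanced


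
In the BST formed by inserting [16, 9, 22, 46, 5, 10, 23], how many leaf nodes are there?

Tree built from: [16, 9, 22, 46, 5, 10, 23]
Tree (level-order array): [16, 9, 22, 5, 10, None, 46, None, None, None, None, 23]
Rule: A leaf has 0 children.
Per-node child counts:
  node 16: 2 child(ren)
  node 9: 2 child(ren)
  node 5: 0 child(ren)
  node 10: 0 child(ren)
  node 22: 1 child(ren)
  node 46: 1 child(ren)
  node 23: 0 child(ren)
Matching nodes: [5, 10, 23]
Count of leaf nodes: 3


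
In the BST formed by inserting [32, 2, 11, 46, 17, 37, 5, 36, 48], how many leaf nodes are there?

Tree built from: [32, 2, 11, 46, 17, 37, 5, 36, 48]
Tree (level-order array): [32, 2, 46, None, 11, 37, 48, 5, 17, 36]
Rule: A leaf has 0 children.
Per-node child counts:
  node 32: 2 child(ren)
  node 2: 1 child(ren)
  node 11: 2 child(ren)
  node 5: 0 child(ren)
  node 17: 0 child(ren)
  node 46: 2 child(ren)
  node 37: 1 child(ren)
  node 36: 0 child(ren)
  node 48: 0 child(ren)
Matching nodes: [5, 17, 36, 48]
Count of leaf nodes: 4


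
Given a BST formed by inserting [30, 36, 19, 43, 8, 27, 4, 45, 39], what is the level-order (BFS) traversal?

Tree insertion order: [30, 36, 19, 43, 8, 27, 4, 45, 39]
Tree (level-order array): [30, 19, 36, 8, 27, None, 43, 4, None, None, None, 39, 45]
BFS from the root, enqueuing left then right child of each popped node:
  queue [30] -> pop 30, enqueue [19, 36], visited so far: [30]
  queue [19, 36] -> pop 19, enqueue [8, 27], visited so far: [30, 19]
  queue [36, 8, 27] -> pop 36, enqueue [43], visited so far: [30, 19, 36]
  queue [8, 27, 43] -> pop 8, enqueue [4], visited so far: [30, 19, 36, 8]
  queue [27, 43, 4] -> pop 27, enqueue [none], visited so far: [30, 19, 36, 8, 27]
  queue [43, 4] -> pop 43, enqueue [39, 45], visited so far: [30, 19, 36, 8, 27, 43]
  queue [4, 39, 45] -> pop 4, enqueue [none], visited so far: [30, 19, 36, 8, 27, 43, 4]
  queue [39, 45] -> pop 39, enqueue [none], visited so far: [30, 19, 36, 8, 27, 43, 4, 39]
  queue [45] -> pop 45, enqueue [none], visited so far: [30, 19, 36, 8, 27, 43, 4, 39, 45]
Result: [30, 19, 36, 8, 27, 43, 4, 39, 45]


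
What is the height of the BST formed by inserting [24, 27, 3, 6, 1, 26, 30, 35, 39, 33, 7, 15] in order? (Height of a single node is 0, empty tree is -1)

Insertion order: [24, 27, 3, 6, 1, 26, 30, 35, 39, 33, 7, 15]
Tree (level-order array): [24, 3, 27, 1, 6, 26, 30, None, None, None, 7, None, None, None, 35, None, 15, 33, 39]
Compute height bottom-up (empty subtree = -1):
  height(1) = 1 + max(-1, -1) = 0
  height(15) = 1 + max(-1, -1) = 0
  height(7) = 1 + max(-1, 0) = 1
  height(6) = 1 + max(-1, 1) = 2
  height(3) = 1 + max(0, 2) = 3
  height(26) = 1 + max(-1, -1) = 0
  height(33) = 1 + max(-1, -1) = 0
  height(39) = 1 + max(-1, -1) = 0
  height(35) = 1 + max(0, 0) = 1
  height(30) = 1 + max(-1, 1) = 2
  height(27) = 1 + max(0, 2) = 3
  height(24) = 1 + max(3, 3) = 4
Height = 4


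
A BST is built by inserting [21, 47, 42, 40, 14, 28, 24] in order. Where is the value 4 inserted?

Starting tree (level order): [21, 14, 47, None, None, 42, None, 40, None, 28, None, 24]
Insertion path: 21 -> 14
Result: insert 4 as left child of 14
Final tree (level order): [21, 14, 47, 4, None, 42, None, None, None, 40, None, 28, None, 24]


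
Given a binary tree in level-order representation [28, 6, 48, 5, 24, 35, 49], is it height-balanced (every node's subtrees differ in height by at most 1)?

Tree (level-order array): [28, 6, 48, 5, 24, 35, 49]
Definition: a tree is height-balanced if, at every node, |h(left) - h(right)| <= 1 (empty subtree has height -1).
Bottom-up per-node check:
  node 5: h_left=-1, h_right=-1, diff=0 [OK], height=0
  node 24: h_left=-1, h_right=-1, diff=0 [OK], height=0
  node 6: h_left=0, h_right=0, diff=0 [OK], height=1
  node 35: h_left=-1, h_right=-1, diff=0 [OK], height=0
  node 49: h_left=-1, h_right=-1, diff=0 [OK], height=0
  node 48: h_left=0, h_right=0, diff=0 [OK], height=1
  node 28: h_left=1, h_right=1, diff=0 [OK], height=2
All nodes satisfy the balance condition.
Result: Balanced


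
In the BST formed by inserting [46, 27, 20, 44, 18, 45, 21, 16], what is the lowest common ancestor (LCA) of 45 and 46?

Tree insertion order: [46, 27, 20, 44, 18, 45, 21, 16]
Tree (level-order array): [46, 27, None, 20, 44, 18, 21, None, 45, 16]
In a BST, the LCA of p=45, q=46 is the first node v on the
root-to-leaf path with p <= v <= q (go left if both < v, right if both > v).
Walk from root:
  at 46: 45 <= 46 <= 46, this is the LCA
LCA = 46


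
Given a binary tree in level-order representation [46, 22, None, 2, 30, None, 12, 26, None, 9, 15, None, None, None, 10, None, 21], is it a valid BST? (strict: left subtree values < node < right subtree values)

Level-order array: [46, 22, None, 2, 30, None, 12, 26, None, 9, 15, None, None, None, 10, None, 21]
Validate using subtree bounds (lo, hi): at each node, require lo < value < hi,
then recurse left with hi=value and right with lo=value.
Preorder trace (stopping at first violation):
  at node 46 with bounds (-inf, +inf): OK
  at node 22 with bounds (-inf, 46): OK
  at node 2 with bounds (-inf, 22): OK
  at node 12 with bounds (2, 22): OK
  at node 9 with bounds (2, 12): OK
  at node 10 with bounds (9, 12): OK
  at node 15 with bounds (12, 22): OK
  at node 21 with bounds (15, 22): OK
  at node 30 with bounds (22, 46): OK
  at node 26 with bounds (22, 30): OK
No violation found at any node.
Result: Valid BST


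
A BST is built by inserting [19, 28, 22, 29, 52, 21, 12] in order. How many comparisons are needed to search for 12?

Search path for 12: 19 -> 12
Found: True
Comparisons: 2
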